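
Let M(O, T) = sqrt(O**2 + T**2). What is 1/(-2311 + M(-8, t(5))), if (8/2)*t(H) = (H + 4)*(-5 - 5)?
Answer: -9244/21360603 - 2*sqrt(2281)/21360603 ≈ -0.00043723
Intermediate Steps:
t(H) = -10 - 5*H/2 (t(H) = ((H + 4)*(-5 - 5))/4 = ((4 + H)*(-10))/4 = (-40 - 10*H)/4 = -10 - 5*H/2)
1/(-2311 + M(-8, t(5))) = 1/(-2311 + sqrt((-8)**2 + (-10 - 5/2*5)**2)) = 1/(-2311 + sqrt(64 + (-10 - 25/2)**2)) = 1/(-2311 + sqrt(64 + (-45/2)**2)) = 1/(-2311 + sqrt(64 + 2025/4)) = 1/(-2311 + sqrt(2281/4)) = 1/(-2311 + sqrt(2281)/2)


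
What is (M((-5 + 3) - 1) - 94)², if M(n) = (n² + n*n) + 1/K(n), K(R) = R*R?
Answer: 466489/81 ≈ 5759.1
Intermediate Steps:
K(R) = R²
M(n) = n⁻² + 2*n² (M(n) = (n² + n*n) + 1/(n²) = (n² + n²) + n⁻² = 2*n² + n⁻² = n⁻² + 2*n²)
(M((-5 + 3) - 1) - 94)² = ((1 + 2*((-5 + 3) - 1)⁴)/((-5 + 3) - 1)² - 94)² = ((1 + 2*(-2 - 1)⁴)/(-2 - 1)² - 94)² = ((1 + 2*(-3)⁴)/(-3)² - 94)² = ((1 + 2*81)/9 - 94)² = ((1 + 162)/9 - 94)² = ((⅑)*163 - 94)² = (163/9 - 94)² = (-683/9)² = 466489/81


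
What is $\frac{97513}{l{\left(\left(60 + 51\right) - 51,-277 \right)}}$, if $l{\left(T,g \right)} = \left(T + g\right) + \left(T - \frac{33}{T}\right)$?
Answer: $- \frac{1950260}{3151} \approx -618.93$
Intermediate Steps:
$l{\left(T,g \right)} = g - \frac{33}{T} + 2 T$
$\frac{97513}{l{\left(\left(60 + 51\right) - 51,-277 \right)}} = \frac{97513}{-277 - \frac{33}{\left(60 + 51\right) - 51} + 2 \left(\left(60 + 51\right) - 51\right)} = \frac{97513}{-277 - \frac{33}{111 - 51} + 2 \left(111 - 51\right)} = \frac{97513}{-277 - \frac{33}{60} + 2 \cdot 60} = \frac{97513}{-277 - \frac{11}{20} + 120} = \frac{97513}{- \frac{3151}{20}} = 97513 \left(- \frac{20}{3151}\right) = - \frac{1950260}{3151}$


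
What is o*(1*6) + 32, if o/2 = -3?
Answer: -4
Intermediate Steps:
o = -6 (o = 2*(-3) = -6)
o*(1*6) + 32 = -6*6 + 32 = -36 + 32 = -4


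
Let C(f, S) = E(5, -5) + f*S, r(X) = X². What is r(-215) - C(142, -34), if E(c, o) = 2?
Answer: 51051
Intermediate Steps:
C(f, S) = 2 + S*f (C(f, S) = 2 + f*S = 2 + S*f)
r(-215) - C(142, -34) = (-215)² - (2 - 34*142) = 46225 - (2 - 4828) = 46225 - 1*(-4826) = 46225 + 4826 = 51051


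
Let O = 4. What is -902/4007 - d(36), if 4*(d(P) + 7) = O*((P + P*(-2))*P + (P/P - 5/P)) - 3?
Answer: 46977964/36063 ≈ 1302.7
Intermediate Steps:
d(P) = -27/4 - P² - 5/P (d(P) = -7 + (4*((P + P*(-2))*P + (P/P - 5/P)) - 3)/4 = -7 + (4*((P - 2*P)*P + (1 - 5/P)) - 3)/4 = -7 + (4*((-P)*P + (1 - 5/P)) - 3)/4 = -7 + (4*(-P² + (1 - 5/P)) - 3)/4 = -7 + (4*(1 - P² - 5/P) - 3)/4 = -7 + ((4 - 20/P - 4*P²) - 3)/4 = -7 + (1 - 20/P - 4*P²)/4 = -7 + (¼ - P² - 5/P) = -27/4 - P² - 5/P)
-902/4007 - d(36) = -902/4007 - (-27/4 - 1*36² - 5/36) = -902*1/4007 - (-27/4 - 1*1296 - 5*1/36) = -902/4007 - (-27/4 - 1296 - 5/36) = -902/4007 - 1*(-11726/9) = -902/4007 + 11726/9 = 46977964/36063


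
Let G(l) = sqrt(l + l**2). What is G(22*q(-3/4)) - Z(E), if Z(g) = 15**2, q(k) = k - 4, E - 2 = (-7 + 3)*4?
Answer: -225 + 3*sqrt(4807)/2 ≈ -121.00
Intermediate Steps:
E = -14 (E = 2 + (-7 + 3)*4 = 2 - 4*4 = 2 - 16 = -14)
q(k) = -4 + k
Z(g) = 225
G(22*q(-3/4)) - Z(E) = sqrt((22*(-4 - 3/4))*(1 + 22*(-4 - 3/4))) - 1*225 = sqrt((22*(-4 - 3*1/4))*(1 + 22*(-4 - 3*1/4))) - 225 = sqrt((22*(-4 - 3/4))*(1 + 22*(-4 - 3/4))) - 225 = sqrt((22*(-19/4))*(1 + 22*(-19/4))) - 225 = sqrt(-209*(1 - 209/2)/2) - 225 = sqrt(-209/2*(-207/2)) - 225 = sqrt(43263/4) - 225 = 3*sqrt(4807)/2 - 225 = -225 + 3*sqrt(4807)/2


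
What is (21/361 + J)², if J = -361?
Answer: 16978090000/130321 ≈ 1.3028e+5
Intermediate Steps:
(21/361 + J)² = (21/361 - 361)² = (-130300/361)² = 16978090000/130321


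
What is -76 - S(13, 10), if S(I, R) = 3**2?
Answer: -85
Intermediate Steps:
S(I, R) = 9
-76 - S(13, 10) = -76 - 1*9 = -76 - 9 = -85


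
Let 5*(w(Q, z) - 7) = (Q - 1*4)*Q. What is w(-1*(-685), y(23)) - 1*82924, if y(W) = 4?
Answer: 10380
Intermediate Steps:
w(Q, z) = 7 + Q*(-4 + Q)/5 (w(Q, z) = 7 + ((Q - 1*4)*Q)/5 = 7 + ((Q - 4)*Q)/5 = 7 + ((-4 + Q)*Q)/5 = 7 + (Q*(-4 + Q))/5 = 7 + Q*(-4 + Q)/5)
w(-1*(-685), y(23)) - 1*82924 = (7 - (-4)*(-685)/5 + (-1*(-685))**2/5) - 1*82924 = (7 - 4/5*685 + (1/5)*685**2) - 82924 = (7 - 548 + (1/5)*469225) - 82924 = (7 - 548 + 93845) - 82924 = 93304 - 82924 = 10380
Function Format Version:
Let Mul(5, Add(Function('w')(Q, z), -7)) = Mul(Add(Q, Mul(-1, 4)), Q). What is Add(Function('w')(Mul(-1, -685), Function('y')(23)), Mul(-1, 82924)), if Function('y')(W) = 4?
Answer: 10380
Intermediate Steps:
Function('w')(Q, z) = Add(7, Mul(Rational(1, 5), Q, Add(-4, Q))) (Function('w')(Q, z) = Add(7, Mul(Rational(1, 5), Mul(Add(Q, Mul(-1, 4)), Q))) = Add(7, Mul(Rational(1, 5), Mul(Add(Q, -4), Q))) = Add(7, Mul(Rational(1, 5), Mul(Add(-4, Q), Q))) = Add(7, Mul(Rational(1, 5), Mul(Q, Add(-4, Q)))) = Add(7, Mul(Rational(1, 5), Q, Add(-4, Q))))
Add(Function('w')(Mul(-1, -685), Function('y')(23)), Mul(-1, 82924)) = Add(Add(7, Mul(Rational(-4, 5), Mul(-1, -685)), Mul(Rational(1, 5), Pow(Mul(-1, -685), 2))), Mul(-1, 82924)) = Add(Add(7, Mul(Rational(-4, 5), 685), Mul(Rational(1, 5), Pow(685, 2))), -82924) = Add(Add(7, -548, Mul(Rational(1, 5), 469225)), -82924) = Add(Add(7, -548, 93845), -82924) = Add(93304, -82924) = 10380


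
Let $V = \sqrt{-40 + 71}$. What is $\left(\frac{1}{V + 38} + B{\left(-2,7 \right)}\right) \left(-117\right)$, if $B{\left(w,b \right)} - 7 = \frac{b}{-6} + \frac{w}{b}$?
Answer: $- \frac{1433575}{2198} + \frac{13 \sqrt{31}}{157} \approx -651.76$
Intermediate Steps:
$V = \sqrt{31} \approx 5.5678$
$B{\left(w,b \right)} = 7 - \frac{b}{6} + \frac{w}{b}$ ($B{\left(w,b \right)} = 7 + \left(\frac{b}{-6} + \frac{w}{b}\right) = 7 + \left(b \left(- \frac{1}{6}\right) + \frac{w}{b}\right) = 7 - \left(\frac{b}{6} - \frac{w}{b}\right) = 7 - \frac{b}{6} + \frac{w}{b}$)
$\left(\frac{1}{V + 38} + B{\left(-2,7 \right)}\right) \left(-117\right) = \left(\frac{1}{\sqrt{31} + 38} - \left(- \frac{35}{6} + \frac{2}{7}\right)\right) \left(-117\right) = \left(\frac{1}{38 + \sqrt{31}} - - \frac{233}{42}\right) \left(-117\right) = \left(\frac{1}{38 + \sqrt{31}} + \frac{233}{42}\right) \left(-117\right) = \left(\frac{233}{42} + \frac{1}{38 + \sqrt{31}}\right) \left(-117\right) = - \frac{9087}{14} - \frac{117}{38 + \sqrt{31}}$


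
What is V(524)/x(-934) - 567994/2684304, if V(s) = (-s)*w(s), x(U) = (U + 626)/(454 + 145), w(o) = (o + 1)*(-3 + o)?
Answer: 587896354643519/2109096 ≈ 2.7874e+8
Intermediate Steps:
w(o) = (1 + o)*(-3 + o)
x(U) = 626/599 + U/599 (x(U) = (626 + U)/599 = (626 + U)*(1/599) = 626/599 + U/599)
V(s) = -s*(-3 + s² - 2*s) (V(s) = (-s)*(-3 + s² - 2*s) = -s*(-3 + s² - 2*s))
V(524)/x(-934) - 567994/2684304 = (524*(3 - 1*524² + 2*524))/(626/599 + (1/599)*(-934)) - 567994/2684304 = (524*(3 - 1*274576 + 1048))/(626/599 - 934/599) - 567994*1/2684304 = (524*(3 - 274576 + 1048))/(-308/599) - 40571/191736 = (524*(-273525))*(-599/308) - 40571/191736 = -143327100*(-599/308) - 40571/191736 = 3066176175/11 - 40571/191736 = 587896354643519/2109096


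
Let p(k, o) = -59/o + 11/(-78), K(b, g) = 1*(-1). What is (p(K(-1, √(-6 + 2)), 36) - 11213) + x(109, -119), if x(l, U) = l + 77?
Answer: -5161469/468 ≈ -11029.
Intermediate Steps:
x(l, U) = 77 + l
K(b, g) = -1
p(k, o) = -11/78 - 59/o (p(k, o) = -59/o + 11*(-1/78) = -59/o - 11/78 = -11/78 - 59/o)
(p(K(-1, √(-6 + 2)), 36) - 11213) + x(109, -119) = ((-11/78 - 59/36) - 11213) + (77 + 109) = ((-11/78 - 59*1/36) - 11213) + 186 = ((-11/78 - 59/36) - 11213) + 186 = (-833/468 - 11213) + 186 = -5248517/468 + 186 = -5161469/468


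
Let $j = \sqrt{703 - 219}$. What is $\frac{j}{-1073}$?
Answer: $- \frac{22}{1073} \approx -0.020503$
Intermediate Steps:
$j = 22$ ($j = \sqrt{484} = 22$)
$\frac{j}{-1073} = \frac{22}{-1073} = 22 \left(- \frac{1}{1073}\right) = - \frac{22}{1073}$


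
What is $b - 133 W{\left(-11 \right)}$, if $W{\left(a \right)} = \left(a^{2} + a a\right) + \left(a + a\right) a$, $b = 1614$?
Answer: $-62758$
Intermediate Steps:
$W{\left(a \right)} = 4 a^{2}$ ($W{\left(a \right)} = \left(a^{2} + a^{2}\right) + 2 a a = 2 a^{2} + 2 a^{2} = 4 a^{2}$)
$b - 133 W{\left(-11 \right)} = 1614 - 133 \cdot 4 \left(-11\right)^{2} = 1614 - 133 \cdot 4 \cdot 121 = 1614 - 133 \cdot 484 = 1614 - 64372 = -62758$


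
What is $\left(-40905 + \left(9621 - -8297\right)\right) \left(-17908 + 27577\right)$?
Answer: $-222261303$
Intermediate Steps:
$\left(-40905 + \left(9621 - -8297\right)\right) \left(-17908 + 27577\right) = \left(-40905 + \left(9621 + 8297\right)\right) 9669 = \left(-40905 + 17918\right) 9669 = \left(-22987\right) 9669 = -222261303$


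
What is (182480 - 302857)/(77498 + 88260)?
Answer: -120377/165758 ≈ -0.72622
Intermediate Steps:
(182480 - 302857)/(77498 + 88260) = -120377/165758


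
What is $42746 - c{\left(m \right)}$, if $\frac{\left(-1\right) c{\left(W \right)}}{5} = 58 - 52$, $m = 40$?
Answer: $42776$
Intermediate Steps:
$c{\left(W \right)} = -30$ ($c{\left(W \right)} = - 5 \left(58 - 52\right) = \left(-5\right) 6 = -30$)
$42746 - c{\left(m \right)} = 42746 - -30 = 42746 + 30 = 42776$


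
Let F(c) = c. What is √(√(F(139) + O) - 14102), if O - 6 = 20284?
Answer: √(-14102 + √20429) ≈ 118.15*I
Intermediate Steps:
O = 20290 (O = 6 + 20284 = 20290)
√(√(F(139) + O) - 14102) = √(√(139 + 20290) - 14102) = √(√20429 - 14102) = √(-14102 + √20429)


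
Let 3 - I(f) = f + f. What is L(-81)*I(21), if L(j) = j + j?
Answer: 6318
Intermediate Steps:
L(j) = 2*j
I(f) = 3 - 2*f (I(f) = 3 - (f + f) = 3 - 2*f)
L(-81)*I(21) = (2*(-81))*(3 - 2*21) = -162*(3 - 42) = -162*(-39) = 6318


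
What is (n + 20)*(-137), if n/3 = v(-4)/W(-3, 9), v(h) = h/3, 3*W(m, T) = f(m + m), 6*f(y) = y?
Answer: -4384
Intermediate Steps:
f(y) = y/6
W(m, T) = m/9 (W(m, T) = ((m + m)/6)/3 = ((2*m)/6)/3 = (m/3)/3 = m/9)
v(h) = h/3 (v(h) = h*(1/3) = h/3)
n = 12 (n = 3*(((1/3)*(-4))/(((1/9)*(-3)))) = 3*(-4/(3*(-1/3))) = 3*(-4/3*(-3)) = 3*4 = 12)
(n + 20)*(-137) = (12 + 20)*(-137) = 32*(-137) = -4384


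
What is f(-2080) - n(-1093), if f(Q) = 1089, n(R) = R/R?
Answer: 1088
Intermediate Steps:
n(R) = 1
f(-2080) - n(-1093) = 1089 - 1*1 = 1089 - 1 = 1088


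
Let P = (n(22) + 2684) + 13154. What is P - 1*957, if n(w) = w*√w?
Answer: 14881 + 22*√22 ≈ 14984.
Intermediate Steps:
n(w) = w^(3/2)
P = 15838 + 22*√22 (P = (22^(3/2) + 2684) + 13154 = (22*√22 + 2684) + 13154 = (2684 + 22*√22) + 13154 = 15838 + 22*√22 ≈ 15941.)
P - 1*957 = (15838 + 22*√22) - 1*957 = (15838 + 22*√22) - 957 = 14881 + 22*√22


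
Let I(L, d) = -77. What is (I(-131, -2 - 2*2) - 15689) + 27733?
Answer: 11967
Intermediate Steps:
(I(-131, -2 - 2*2) - 15689) + 27733 = (-77 - 15689) + 27733 = -15766 + 27733 = 11967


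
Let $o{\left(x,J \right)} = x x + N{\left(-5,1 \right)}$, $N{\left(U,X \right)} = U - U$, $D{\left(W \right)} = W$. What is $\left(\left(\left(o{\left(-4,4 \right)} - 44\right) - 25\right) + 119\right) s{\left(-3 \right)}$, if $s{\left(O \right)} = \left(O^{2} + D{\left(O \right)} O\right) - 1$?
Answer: $1122$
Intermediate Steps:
$N{\left(U,X \right)} = 0$
$o{\left(x,J \right)} = x^{2}$ ($o{\left(x,J \right)} = x x + 0 = x^{2} + 0 = x^{2}$)
$s{\left(O \right)} = -1 + 2 O^{2}$ ($s{\left(O \right)} = \left(O^{2} + O O\right) - 1 = \left(O^{2} + O^{2}\right) - 1 = 2 O^{2} - 1 = -1 + 2 O^{2}$)
$\left(\left(\left(o{\left(-4,4 \right)} - 44\right) - 25\right) + 119\right) s{\left(-3 \right)} = \left(\left(\left(\left(-4\right)^{2} - 44\right) - 25\right) + 119\right) \left(-1 + 2 \left(-3\right)^{2}\right) = \left(\left(\left(16 - 44\right) - 25\right) + 119\right) \left(-1 + 2 \cdot 9\right) = \left(\left(-28 - 25\right) + 119\right) \left(-1 + 18\right) = \left(-53 + 119\right) 17 = 66 \cdot 17 = 1122$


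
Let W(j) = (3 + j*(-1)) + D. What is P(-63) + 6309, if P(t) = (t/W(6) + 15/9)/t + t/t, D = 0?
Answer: 1192522/189 ≈ 6309.6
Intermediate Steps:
W(j) = 3 - j (W(j) = (3 + j*(-1)) + 0 = (3 - j) + 0 = 3 - j)
P(t) = 1 + (5/3 - t/3)/t (P(t) = (t/(3 - 1*6) + 15/9)/t + t/t = (t/(3 - 6) + 15*(1/9))/t + 1 = (t/(-3) + 5/3)/t + 1 = (t*(-1/3) + 5/3)/t + 1 = (-t/3 + 5/3)/t + 1 = (5/3 - t/3)/t + 1 = 1 + (5/3 - t/3)/t)
P(-63) + 6309 = (1/3)*(5 + 2*(-63))/(-63) + 6309 = (1/3)*(-1/63)*(5 - 126) + 6309 = (1/3)*(-1/63)*(-121) + 6309 = 121/189 + 6309 = 1192522/189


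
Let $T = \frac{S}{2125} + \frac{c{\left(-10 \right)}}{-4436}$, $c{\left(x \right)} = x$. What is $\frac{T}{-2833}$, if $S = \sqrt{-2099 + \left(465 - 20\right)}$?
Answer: $- \frac{5}{6283594} - \frac{i \sqrt{1654}}{6020125} \approx -7.9572 \cdot 10^{-7} - 6.7556 \cdot 10^{-6} i$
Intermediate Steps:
$S = i \sqrt{1654}$ ($S = \sqrt{-2099 + \left(465 - 20\right)} = \sqrt{-2099 + 445} = \sqrt{-1654} = i \sqrt{1654} \approx 40.669 i$)
$T = \frac{5}{2218} + \frac{i \sqrt{1654}}{2125}$ ($T = \frac{i \sqrt{1654}}{2125} - \frac{10}{-4436} = i \sqrt{1654} \cdot \frac{1}{2125} - - \frac{5}{2218} = \frac{i \sqrt{1654}}{2125} + \frac{5}{2218} = \frac{5}{2218} + \frac{i \sqrt{1654}}{2125} \approx 0.0022543 + 0.019139 i$)
$\frac{T}{-2833} = \frac{\frac{5}{2218} + \frac{i \sqrt{1654}}{2125}}{-2833} = \left(\frac{5}{2218} + \frac{i \sqrt{1654}}{2125}\right) \left(- \frac{1}{2833}\right) = - \frac{5}{6283594} - \frac{i \sqrt{1654}}{6020125}$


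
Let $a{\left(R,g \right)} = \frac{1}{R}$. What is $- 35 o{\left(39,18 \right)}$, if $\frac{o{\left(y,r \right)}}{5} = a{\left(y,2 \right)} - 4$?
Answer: $\frac{27125}{39} \approx 695.51$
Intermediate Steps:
$o{\left(y,r \right)} = -20 + \frac{5}{y}$ ($o{\left(y,r \right)} = 5 \left(\frac{1}{y} - 4\right) = 5 \left(-4 + \frac{1}{y}\right) = -20 + \frac{5}{y}$)
$- 35 o{\left(39,18 \right)} = - 35 \left(-20 + \frac{5}{39}\right) = \left(-35\right) \left(- \frac{775}{39}\right) = \frac{27125}{39}$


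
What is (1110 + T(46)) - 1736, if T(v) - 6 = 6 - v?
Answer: -660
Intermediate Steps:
T(v) = 12 - v (T(v) = 6 + (6 - v) = 12 - v)
(1110 + T(46)) - 1736 = (1110 + (12 - 1*46)) - 1736 = (1110 + (12 - 46)) - 1736 = (1110 - 34) - 1736 = 1076 - 1736 = -660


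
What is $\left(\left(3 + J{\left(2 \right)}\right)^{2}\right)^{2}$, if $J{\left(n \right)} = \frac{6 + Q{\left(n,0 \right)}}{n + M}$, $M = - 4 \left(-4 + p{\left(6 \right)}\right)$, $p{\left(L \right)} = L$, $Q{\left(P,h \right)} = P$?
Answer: $\frac{625}{81} \approx 7.716$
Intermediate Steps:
$M = -8$ ($M = - 4 \left(-4 + 6\right) = \left(-4\right) 2 = -8$)
$J{\left(n \right)} = \frac{6 + n}{-8 + n}$ ($J{\left(n \right)} = \frac{6 + n}{n - 8} = \frac{6 + n}{-8 + n}$)
$\left(\left(3 + J{\left(2 \right)}\right)^{2}\right)^{2} = \left(\left(3 + \frac{6 + 2}{-8 + 2}\right)^{2}\right)^{2} = \left(\left(3 + \frac{1}{-6} \cdot 8\right)^{2}\right)^{2} = \left(\left(3 - \frac{4}{3}\right)^{2}\right)^{2} = \left(\left(\frac{5}{3}\right)^{2}\right)^{2} = \left(\frac{25}{9}\right)^{2} = \frac{625}{81}$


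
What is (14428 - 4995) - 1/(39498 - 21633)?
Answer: 168520544/17865 ≈ 9433.0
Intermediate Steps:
(14428 - 4995) - 1/(39498 - 21633) = 9433 - 1/17865 = 168520544/17865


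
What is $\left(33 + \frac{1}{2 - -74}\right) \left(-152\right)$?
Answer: $-5018$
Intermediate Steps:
$\left(33 + \frac{1}{2 - -74}\right) \left(-152\right) = \left(33 + \frac{1}{2 + 74}\right) \left(-152\right) = \left(33 + \frac{1}{76}\right) \left(-152\right) = \frac{2509}{76} \left(-152\right) = -5018$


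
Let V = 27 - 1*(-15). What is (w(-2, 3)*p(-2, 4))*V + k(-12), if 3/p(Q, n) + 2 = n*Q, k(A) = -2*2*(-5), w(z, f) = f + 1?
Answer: -152/5 ≈ -30.400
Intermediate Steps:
w(z, f) = 1 + f
k(A) = 20 (k(A) = -4*(-5) = 20)
p(Q, n) = 3/(-2 + Q*n) (p(Q, n) = 3/(-2 + n*Q) = 3/(-2 + Q*n))
V = 42 (V = 27 + 15 = 42)
(w(-2, 3)*p(-2, 4))*V + k(-12) = ((1 + 3)*(3/(-2 - 2*4)))*42 + 20 = (4*(3/(-2 - 8)))*42 + 20 = (4*(3/(-10)))*42 + 20 = (4*(3*(-⅒)))*42 + 20 = (4*(-3/10))*42 + 20 = -6/5*42 + 20 = -252/5 + 20 = -152/5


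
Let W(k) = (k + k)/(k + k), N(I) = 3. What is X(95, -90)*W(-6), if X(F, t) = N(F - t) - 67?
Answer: -64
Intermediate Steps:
W(k) = 1 (W(k) = (2*k)/((2*k)) = (2*k)*(1/(2*k)) = 1)
X(F, t) = -64 (X(F, t) = 3 - 67 = -64)
X(95, -90)*W(-6) = -64*1 = -64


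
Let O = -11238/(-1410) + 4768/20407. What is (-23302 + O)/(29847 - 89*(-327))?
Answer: -111708776999/282703272750 ≈ -0.39514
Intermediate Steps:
O = 39342791/4795645 (O = -11238*(-1/1410) + 4768*(1/20407) = 1873/235 + 4768/20407 = 39342791/4795645 ≈ 8.2039)
(-23302 + O)/(29847 - 89*(-327)) = (-23302 + 39342791/4795645)/(29847 - 89*(-327)) = -111708776999/(4795645*(29847 + 29103)) = -111708776999/4795645/58950 = -111708776999/4795645*1/58950 = -111708776999/282703272750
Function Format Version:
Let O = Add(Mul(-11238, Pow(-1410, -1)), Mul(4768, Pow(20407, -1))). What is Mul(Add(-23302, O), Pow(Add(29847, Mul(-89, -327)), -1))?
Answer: Rational(-111708776999, 282703272750) ≈ -0.39514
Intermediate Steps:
O = Rational(39342791, 4795645) (O = Add(Mul(-11238, Rational(-1, 1410)), Mul(4768, Rational(1, 20407))) = Add(Rational(1873, 235), Rational(4768, 20407)) = Rational(39342791, 4795645) ≈ 8.2039)
Mul(Add(-23302, O), Pow(Add(29847, Mul(-89, -327)), -1)) = Mul(Add(-23302, Rational(39342791, 4795645)), Pow(Add(29847, Mul(-89, -327)), -1)) = Mul(Rational(-111708776999, 4795645), Pow(Add(29847, 29103), -1)) = Mul(Rational(-111708776999, 4795645), Pow(58950, -1)) = Mul(Rational(-111708776999, 4795645), Rational(1, 58950)) = Rational(-111708776999, 282703272750)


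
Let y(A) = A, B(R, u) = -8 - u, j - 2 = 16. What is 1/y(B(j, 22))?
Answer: -1/30 ≈ -0.033333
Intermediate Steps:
j = 18 (j = 2 + 16 = 18)
1/y(B(j, 22)) = 1/(-8 - 1*22) = 1/(-8 - 22) = 1/(-30) = -1/30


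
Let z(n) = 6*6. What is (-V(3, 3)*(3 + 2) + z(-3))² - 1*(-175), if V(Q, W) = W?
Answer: 616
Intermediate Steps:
z(n) = 36
(-V(3, 3)*(3 + 2) + z(-3))² - 1*(-175) = (-3*(3 + 2) + 36)² - 1*(-175) = (-3*5 + 36)² + 175 = (-1*15 + 36)² + 175 = (-15 + 36)² + 175 = 21² + 175 = 441 + 175 = 616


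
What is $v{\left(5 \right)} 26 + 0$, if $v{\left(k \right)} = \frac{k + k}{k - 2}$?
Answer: $\frac{260}{3} \approx 86.667$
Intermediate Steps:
$v{\left(k \right)} = \frac{2 k}{-2 + k}$
$v{\left(5 \right)} 26 + 0 = 2 \cdot 5 \frac{1}{-2 + 5} \cdot 26 + 0 = 2 \cdot 5 \cdot \frac{1}{3} \cdot 26 + 0 = \frac{10}{3} \cdot 26 + 0 = \frac{260}{3} + 0 = \frac{260}{3}$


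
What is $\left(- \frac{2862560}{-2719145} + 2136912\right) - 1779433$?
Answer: $\frac{194408019603}{543829} \approx 3.5748 \cdot 10^{5}$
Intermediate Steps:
$\left(- \frac{2862560}{-2719145} + 2136912\right) - 1779433 = \left(\left(-2862560\right) \left(- \frac{1}{2719145}\right) + 2136912\right) - 1779433 = \left(\frac{572512}{543829} + 2136912\right) - 1779433 = \frac{1162115288560}{543829} - 1779433 = \frac{194408019603}{543829}$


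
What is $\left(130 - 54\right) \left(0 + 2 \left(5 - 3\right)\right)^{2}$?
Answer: $1216$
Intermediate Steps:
$\left(130 - 54\right) \left(0 + 2 \left(5 - 3\right)\right)^{2} = 76 \left(0 + 2 \cdot 2\right)^{2} = 76 \left(0 + 4\right)^{2} = 76 \cdot 4^{2} = 76 \cdot 16 = 1216$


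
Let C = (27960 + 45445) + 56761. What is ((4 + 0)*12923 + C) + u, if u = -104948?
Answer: 76910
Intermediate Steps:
C = 130166 (C = 73405 + 56761 = 130166)
((4 + 0)*12923 + C) + u = ((4 + 0)*12923 + 130166) - 104948 = (4*12923 + 130166) - 104948 = (51692 + 130166) - 104948 = 181858 - 104948 = 76910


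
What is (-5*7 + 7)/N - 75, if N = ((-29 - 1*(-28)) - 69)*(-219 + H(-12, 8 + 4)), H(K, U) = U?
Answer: -77627/1035 ≈ -75.002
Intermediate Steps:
N = 14490 (N = ((-29 - 1*(-28)) - 69)*(-219 + (8 + 4)) = ((-29 + 28) - 69)*(-219 + 12) = (-1 - 69)*(-207) = -70*(-207) = 14490)
(-5*7 + 7)/N - 75 = (-5*7 + 7)/14490 - 75 = (-35 + 7)*(1/14490) - 75 = -28*1/14490 - 75 = -2/1035 - 75 = -77627/1035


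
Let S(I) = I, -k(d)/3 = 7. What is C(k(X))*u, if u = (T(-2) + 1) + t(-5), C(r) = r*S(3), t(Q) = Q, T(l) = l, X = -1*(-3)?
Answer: 378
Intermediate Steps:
X = 3
k(d) = -21 (k(d) = -3*7 = -21)
C(r) = 3*r (C(r) = r*3 = 3*r)
u = -6 (u = (-2 + 1) - 5 = -1 - 5 = -6)
C(k(X))*u = (3*(-21))*(-6) = -63*(-6) = 378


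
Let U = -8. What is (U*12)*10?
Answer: -960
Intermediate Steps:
(U*12)*10 = -8*12*10 = -96*10 = -960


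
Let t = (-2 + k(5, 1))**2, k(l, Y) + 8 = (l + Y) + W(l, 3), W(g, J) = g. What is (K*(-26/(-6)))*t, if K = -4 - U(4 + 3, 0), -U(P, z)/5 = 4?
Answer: 208/3 ≈ 69.333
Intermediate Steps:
U(P, z) = -20 (U(P, z) = -5*4 = -20)
k(l, Y) = -8 + Y + 2*l (k(l, Y) = -8 + ((l + Y) + l) = -8 + ((Y + l) + l) = -8 + (Y + 2*l) = -8 + Y + 2*l)
K = 16 (K = -4 - 1*(-20) = -4 + 20 = 16)
t = 1 (t = (-2 + (-8 + 1 + 2*5))**2 = (-2 + (-8 + 1 + 10))**2 = (-2 + 3)**2 = 1**2 = 1)
(K*(-26/(-6)))*t = (16*(-26/(-6)))*1 = (16*(-26*(-1/6)))*1 = (16*(13/3))*1 = (208/3)*1 = 208/3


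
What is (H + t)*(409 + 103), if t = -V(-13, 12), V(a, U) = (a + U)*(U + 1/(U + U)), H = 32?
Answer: 67648/3 ≈ 22549.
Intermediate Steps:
V(a, U) = (U + a)*(U + 1/(2*U))
t = 289/24 (t = -(½ + 12² + 12*(-13) + (½)*(-13)/12) = -(½ + 144 - 156 + (½)*(-13)*(1/12)) = -(½ + 144 - 156 - 13/24) = -1*(-289/24) = 289/24 ≈ 12.042)
(H + t)*(409 + 103) = (32 + 289/24)*(409 + 103) = (1057/24)*512 = 67648/3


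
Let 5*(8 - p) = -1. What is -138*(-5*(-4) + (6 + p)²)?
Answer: -764658/25 ≈ -30586.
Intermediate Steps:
p = 41/5 (p = 8 - ⅕*(-1) = 8 + ⅕ = 41/5 ≈ 8.2000)
-138*(-5*(-4) + (6 + p)²) = -138*(-5*(-4) + (6 + 41/5)²) = -138*(20 + (71/5)²) = -138*(20 + 5041/25) = -138*5541/25 = -764658/25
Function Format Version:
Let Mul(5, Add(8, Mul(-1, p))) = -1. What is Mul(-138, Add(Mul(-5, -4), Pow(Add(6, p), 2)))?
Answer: Rational(-764658, 25) ≈ -30586.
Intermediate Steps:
p = Rational(41, 5) (p = Add(8, Mul(Rational(-1, 5), -1)) = Add(8, Rational(1, 5)) = Rational(41, 5) ≈ 8.2000)
Mul(-138, Add(Mul(-5, -4), Pow(Add(6, p), 2))) = Mul(-138, Add(Mul(-5, -4), Pow(Add(6, Rational(41, 5)), 2))) = Mul(-138, Add(20, Pow(Rational(71, 5), 2))) = Mul(-138, Add(20, Rational(5041, 25))) = Mul(-138, Rational(5541, 25)) = Rational(-764658, 25)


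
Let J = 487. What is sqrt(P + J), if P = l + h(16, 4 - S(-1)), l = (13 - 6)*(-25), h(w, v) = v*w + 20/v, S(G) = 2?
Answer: sqrt(354) ≈ 18.815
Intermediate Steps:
h(w, v) = 20/v + v*w
l = -175 (l = 7*(-25) = -175)
P = -133 (P = -175 + (20/(4 - 1*2) + (4 - 1*2)*16) = -175 + (20/(4 - 2) + (4 - 2)*16) = -175 + (20/2 + 2*16) = -175 + (20*(1/2) + 32) = -175 + (10 + 32) = -175 + 42 = -133)
sqrt(P + J) = sqrt(-133 + 487) = sqrt(354)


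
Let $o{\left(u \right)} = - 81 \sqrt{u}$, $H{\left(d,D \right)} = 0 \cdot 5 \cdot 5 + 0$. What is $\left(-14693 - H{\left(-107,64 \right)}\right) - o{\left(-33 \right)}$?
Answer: $-14693 + 81 i \sqrt{33} \approx -14693.0 + 465.31 i$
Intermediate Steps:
$H{\left(d,D \right)} = 0$ ($H{\left(d,D \right)} = 0 \cdot 5 + 0 = 0 + 0 = 0$)
$\left(-14693 - H{\left(-107,64 \right)}\right) - o{\left(-33 \right)} = \left(-14693 - 0\right) - - 81 \sqrt{-33} = \left(-14693 + 0\right) - - 81 i \sqrt{33} = -14693 - - 81 i \sqrt{33} = -14693 + 81 i \sqrt{33}$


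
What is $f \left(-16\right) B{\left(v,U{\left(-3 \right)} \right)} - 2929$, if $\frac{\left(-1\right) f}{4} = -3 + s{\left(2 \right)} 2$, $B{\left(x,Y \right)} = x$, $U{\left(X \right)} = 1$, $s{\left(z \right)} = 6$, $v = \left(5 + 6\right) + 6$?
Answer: $6863$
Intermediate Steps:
$v = 17$ ($v = 11 + 6 = 17$)
$f = -36$ ($f = - 4 \left(-3 + 6 \cdot 2\right) = - 4 \left(-3 + 12\right) = \left(-4\right) 9 = -36$)
$f \left(-16\right) B{\left(v,U{\left(-3 \right)} \right)} - 2929 = \left(-36\right) \left(-16\right) 17 - 2929 = 576 \cdot 17 - 2929 = 9792 - 2929 = 6863$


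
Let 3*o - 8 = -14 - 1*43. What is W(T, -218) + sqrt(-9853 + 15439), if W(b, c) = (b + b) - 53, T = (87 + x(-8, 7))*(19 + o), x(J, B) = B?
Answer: 1345/3 + 7*sqrt(114) ≈ 523.07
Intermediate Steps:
o = -49/3 (o = 8/3 + (-14 - 1*43)/3 = 8/3 + (-14 - 43)/3 = 8/3 + (1/3)*(-57) = 8/3 - 19 = -49/3 ≈ -16.333)
T = 752/3 (T = (87 + 7)*(19 - 49/3) = 94*(8/3) = 752/3 ≈ 250.67)
W(b, c) = -53 + 2*b (W(b, c) = 2*b - 53 = -53 + 2*b)
W(T, -218) + sqrt(-9853 + 15439) = (-53 + 2*(752/3)) + sqrt(-9853 + 15439) = (-53 + 1504/3) + sqrt(5586) = 1345/3 + 7*sqrt(114)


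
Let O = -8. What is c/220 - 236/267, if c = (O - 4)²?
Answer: -3368/14685 ≈ -0.22935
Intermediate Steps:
c = 144 (c = (-8 - 4)² = (-12)² = 144)
c/220 - 236/267 = 144/220 - 236/267 = 144*(1/220) - 236*1/267 = 36/55 - 236/267 = -3368/14685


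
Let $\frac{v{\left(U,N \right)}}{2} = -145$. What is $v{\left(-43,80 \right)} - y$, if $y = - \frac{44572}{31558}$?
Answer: $- \frac{4553624}{15779} \approx -288.59$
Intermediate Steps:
$v{\left(U,N \right)} = -290$ ($v{\left(U,N \right)} = 2 \left(-145\right) = -290$)
$y = - \frac{22286}{15779}$ ($y = \left(-44572\right) \frac{1}{31558} = - \frac{22286}{15779} \approx -1.4124$)
$v{\left(-43,80 \right)} - y = -290 - - \frac{22286}{15779} = -290 + \frac{22286}{15779} = - \frac{4553624}{15779}$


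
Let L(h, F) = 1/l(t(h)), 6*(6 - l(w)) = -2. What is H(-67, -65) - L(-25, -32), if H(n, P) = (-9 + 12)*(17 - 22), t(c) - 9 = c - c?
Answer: -288/19 ≈ -15.158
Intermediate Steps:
t(c) = 9 (t(c) = 9 + (c - c) = 9 + 0 = 9)
l(w) = 19/3 (l(w) = 6 - 1/6*(-2) = 6 + 1/3 = 19/3)
L(h, F) = 3/19 (L(h, F) = 1/(19/3) = 1*(3/19) = 3/19)
H(n, P) = -15 (H(n, P) = 3*(-5) = -15)
H(-67, -65) - L(-25, -32) = -15 - 1*3/19 = -15 - 3/19 = -288/19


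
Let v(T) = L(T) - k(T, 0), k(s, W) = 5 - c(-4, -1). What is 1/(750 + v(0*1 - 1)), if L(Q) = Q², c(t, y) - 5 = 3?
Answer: 1/754 ≈ 0.0013263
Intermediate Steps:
c(t, y) = 8 (c(t, y) = 5 + 3 = 8)
k(s, W) = -3 (k(s, W) = 5 - 1*8 = 5 - 8 = -3)
v(T) = 3 + T² (v(T) = T² - 1*(-3) = T² + 3 = 3 + T²)
1/(750 + v(0*1 - 1)) = 1/(750 + (3 + (0*1 - 1)²)) = 1/(750 + (3 + (0 - 1)²)) = 1/(750 + (3 + (-1)²)) = 1/(750 + (3 + 1)) = 1/(750 + 4) = 1/754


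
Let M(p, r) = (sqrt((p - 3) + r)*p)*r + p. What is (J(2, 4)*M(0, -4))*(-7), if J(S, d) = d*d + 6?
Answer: 0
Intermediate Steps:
J(S, d) = 6 + d**2 (J(S, d) = d**2 + 6 = 6 + d**2)
M(p, r) = p + p*r*sqrt(-3 + p + r) (M(p, r) = (sqrt((-3 + p) + r)*p)*r + p = (sqrt(-3 + p + r)*p)*r + p = (p*sqrt(-3 + p + r))*r + p = p*r*sqrt(-3 + p + r) + p = p + p*r*sqrt(-3 + p + r))
(J(2, 4)*M(0, -4))*(-7) = ((6 + 4**2)*(0*(1 - 4*sqrt(-3 + 0 - 4))))*(-7) = ((6 + 16)*(0*(1 - 4*I*sqrt(7))))*(-7) = (22*(0*(1 - 4*I*sqrt(7))))*(-7) = (22*0)*(-7) = 0*(-7) = 0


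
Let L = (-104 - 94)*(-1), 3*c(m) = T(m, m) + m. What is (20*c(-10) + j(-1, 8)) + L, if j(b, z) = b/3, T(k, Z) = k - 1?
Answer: 173/3 ≈ 57.667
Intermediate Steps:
T(k, Z) = -1 + k
j(b, z) = b/3 (j(b, z) = b*(⅓) = b/3)
c(m) = -⅓ + 2*m/3 (c(m) = ((-1 + m) + m)/3 = (-1 + 2*m)/3 = -⅓ + 2*m/3)
L = 198 (L = -198*(-1) = 198)
(20*c(-10) + j(-1, 8)) + L = (20*(-⅓ + (⅔)*(-10)) + (⅓)*(-1)) + 198 = (20*(-⅓ - 20/3) - ⅓) + 198 = (20*(-7) - ⅓) + 198 = (-140 - ⅓) + 198 = -421/3 + 198 = 173/3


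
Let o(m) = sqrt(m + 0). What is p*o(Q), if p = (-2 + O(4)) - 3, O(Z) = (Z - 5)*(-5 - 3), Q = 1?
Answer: 3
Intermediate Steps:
O(Z) = 40 - 8*Z (O(Z) = (-5 + Z)*(-8) = 40 - 8*Z)
o(m) = sqrt(m)
p = 3 (p = (-2 + (40 - 8*4)) - 3 = (-2 + (40 - 32)) - 3 = (-2 + 8) - 3 = 6 - 3 = 3)
p*o(Q) = 3*sqrt(1) = 3*1 = 3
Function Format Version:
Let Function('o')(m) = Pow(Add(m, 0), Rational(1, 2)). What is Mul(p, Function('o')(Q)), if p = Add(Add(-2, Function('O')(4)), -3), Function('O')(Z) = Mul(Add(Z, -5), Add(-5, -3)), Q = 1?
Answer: 3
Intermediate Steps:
Function('O')(Z) = Add(40, Mul(-8, Z)) (Function('O')(Z) = Mul(Add(-5, Z), -8) = Add(40, Mul(-8, Z)))
Function('o')(m) = Pow(m, Rational(1, 2))
p = 3 (p = Add(Add(-2, Add(40, Mul(-8, 4))), -3) = Add(Add(-2, Add(40, -32)), -3) = Add(Add(-2, 8), -3) = Add(6, -3) = 3)
Mul(p, Function('o')(Q)) = Mul(3, Pow(1, Rational(1, 2))) = Mul(3, 1) = 3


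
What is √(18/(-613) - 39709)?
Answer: I*√14921422255/613 ≈ 199.27*I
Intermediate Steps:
√(18/(-613) - 39709) = √(-1/613*18 - 39709) = √(-18/613 - 39709) = √(-24341635/613) = I*√14921422255/613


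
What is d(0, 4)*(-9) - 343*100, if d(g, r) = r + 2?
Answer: -34354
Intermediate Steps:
d(g, r) = 2 + r
d(0, 4)*(-9) - 343*100 = (2 + 4)*(-9) - 343*100 = 6*(-9) - 34300 = -54 - 34300 = -34354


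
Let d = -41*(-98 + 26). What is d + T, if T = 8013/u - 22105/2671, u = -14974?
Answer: 117714472415/39995554 ≈ 2943.2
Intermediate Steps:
T = -352402993/39995554 (T = 8013/(-14974) - 22105/2671 = 8013*(-1/14974) - 22105*1/2671 = -8013/14974 - 22105/2671 = -352402993/39995554 ≈ -8.8111)
d = 2952 (d = -41*(-72) = 2952)
d + T = 2952 - 352402993/39995554 = 117714472415/39995554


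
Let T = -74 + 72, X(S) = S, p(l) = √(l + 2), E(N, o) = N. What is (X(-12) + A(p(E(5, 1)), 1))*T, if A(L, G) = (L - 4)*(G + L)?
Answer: 18 + 6*√7 ≈ 33.875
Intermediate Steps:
p(l) = √(2 + l)
A(L, G) = (-4 + L)*(G + L)
T = -2
(X(-12) + A(p(E(5, 1)), 1))*T = (-12 + ((√(2 + 5))² - 4*1 - 4*√(2 + 5) + 1*√(2 + 5)))*(-2) = (-12 + ((√7)² - 4 - 4*√7 + 1*√7))*(-2) = (-12 + (7 - 4 - 4*√7 + √7))*(-2) = (-12 + (3 - 3*√7))*(-2) = (-9 - 3*√7)*(-2) = 18 + 6*√7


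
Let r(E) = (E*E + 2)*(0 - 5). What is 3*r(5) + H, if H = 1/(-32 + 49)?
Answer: -6884/17 ≈ -404.94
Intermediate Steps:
r(E) = -10 - 5*E**2 (r(E) = (E**2 + 2)*(-5) = (2 + E**2)*(-5) = -10 - 5*E**2)
H = 1/17 ≈ 0.058824
3*r(5) + H = 3*(-10 - 5*5**2) + 1/17 = 3*(-10 - 5*25) + 1/17 = 3*(-10 - 125) + 1/17 = 3*(-135) + 1/17 = -405 + 1/17 = -6884/17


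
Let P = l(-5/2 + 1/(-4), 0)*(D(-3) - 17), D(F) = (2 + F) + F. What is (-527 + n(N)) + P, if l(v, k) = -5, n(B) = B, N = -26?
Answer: -448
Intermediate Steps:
D(F) = 2 + 2*F
P = 105 (P = -5*((2 + 2*(-3)) - 17) = -5*((2 - 6) - 17) = -5*(-4 - 17) = -5*(-21) = 105)
(-527 + n(N)) + P = (-527 - 26) + 105 = -553 + 105 = -448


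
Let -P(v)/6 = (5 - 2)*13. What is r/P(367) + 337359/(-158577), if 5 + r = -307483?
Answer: 2704532365/2061501 ≈ 1311.9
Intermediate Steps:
r = -307488 (r = -5 - 307483 = -307488)
P(v) = -234 (P(v) = -6*(5 - 2)*13 = -18*13 = -6*39 = -234)
r/P(367) + 337359/(-158577) = -307488/(-234) + 337359/(-158577) = -307488*(-1/234) + 337359*(-1/158577) = 51248/39 - 112453/52859 = 2704532365/2061501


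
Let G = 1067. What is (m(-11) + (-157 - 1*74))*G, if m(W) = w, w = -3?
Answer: -249678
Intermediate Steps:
m(W) = -3
(m(-11) + (-157 - 1*74))*G = (-3 + (-157 - 1*74))*1067 = (-3 + (-157 - 74))*1067 = (-3 - 231)*1067 = -234*1067 = -249678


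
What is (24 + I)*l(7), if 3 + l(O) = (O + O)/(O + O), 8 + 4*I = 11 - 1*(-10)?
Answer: -109/2 ≈ -54.500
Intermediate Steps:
I = 13/4 (I = -2 + (11 - 1*(-10))/4 = -2 + (11 + 10)/4 = -2 + (¼)*21 = -2 + 21/4 = 13/4 ≈ 3.2500)
l(O) = -2 (l(O) = -3 + (O + O)/(O + O) = -3 + (2*O)/((2*O)) = -3 + (2*O)*(1/(2*O)) = -3 + 1 = -2)
(24 + I)*l(7) = (24 + 13/4)*(-2) = (109/4)*(-2) = -109/2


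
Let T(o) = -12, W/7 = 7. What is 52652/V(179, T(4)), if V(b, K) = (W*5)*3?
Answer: 52652/735 ≈ 71.635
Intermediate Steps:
W = 49 (W = 7*7 = 49)
V(b, K) = 735 (V(b, K) = (49*5)*3 = 245*3 = 735)
52652/V(179, T(4)) = 52652/735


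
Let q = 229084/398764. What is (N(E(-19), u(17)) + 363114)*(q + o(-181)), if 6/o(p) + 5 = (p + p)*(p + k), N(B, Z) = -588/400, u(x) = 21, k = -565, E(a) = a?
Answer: 561606537825963399/2692125547700 ≈ 2.0861e+5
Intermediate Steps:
q = 57271/99691 (q = 229084*(1/398764) = 57271/99691 ≈ 0.57448)
N(B, Z) = -147/100 (N(B, Z) = -588*1/400 = -147/100)
o(p) = 6/(-5 + 2*p*(-565 + p)) (o(p) = 6/(-5 + (p + p)*(p - 565)) = 6/(-5 + (2*p)*(-565 + p)) = 6/(-5 + 2*p*(-565 + p)))
(N(E(-19), u(17)) + 363114)*(q + o(-181)) = (-147/100 + 363114)*(57271/99691 + 6/(-5 - 1130*(-181) + 2*(-181)²)) = 36311253*(57271/99691 + 6/(-5 + 204530 + 2*32761))/100 = 36311253*(57271/99691 + 6/(-5 + 204530 + 65522))/100 = 36311253*(57271/99691 + 6/270047)/100 = (36311253/100)*(15466459883/26921255477) = 561606537825963399/2692125547700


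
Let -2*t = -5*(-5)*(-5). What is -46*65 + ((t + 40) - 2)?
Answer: -5779/2 ≈ -2889.5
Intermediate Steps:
t = 125/2 (t = -(-5*(-5))*(-5)/2 = -25*(-5)/2 = -1/2*(-125) = 125/2 ≈ 62.500)
-46*65 + ((t + 40) - 2) = -46*65 + ((125/2 + 40) - 2) = -2990 + (205/2 - 2) = -2990 + 201/2 = -5779/2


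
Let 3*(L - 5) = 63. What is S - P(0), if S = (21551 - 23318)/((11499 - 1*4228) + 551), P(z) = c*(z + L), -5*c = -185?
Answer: -7526531/7822 ≈ -962.23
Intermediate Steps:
c = 37 (c = -1/5*(-185) = 37)
L = 26 (L = 5 + (1/3)*63 = 5 + 21 = 26)
P(z) = 962 + 37*z (P(z) = 37*(z + 26) = 37*(26 + z) = 962 + 37*z)
S = -1767/7822 (S = -1767/((11499 - 4228) + 551) = -1767/(7271 + 551) = -1767/7822 ≈ -0.22590)
S - P(0) = -1767/7822 - (962 + 37*0) = -1767/7822 - (962 + 0) = -1767/7822 - 1*962 = -1767/7822 - 962 = -7526531/7822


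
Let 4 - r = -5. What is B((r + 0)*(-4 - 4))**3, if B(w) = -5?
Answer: -125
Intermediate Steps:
r = 9 (r = 4 - 1*(-5) = 4 + 5 = 9)
B((r + 0)*(-4 - 4))**3 = (-5)**3 = -125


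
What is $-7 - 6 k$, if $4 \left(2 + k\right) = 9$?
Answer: $- \frac{17}{2} \approx -8.5$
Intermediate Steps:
$k = \frac{1}{4}$ ($k = -2 + \frac{1}{4} \cdot 9 = -2 + \frac{9}{4} = \frac{1}{4} \approx 0.25$)
$-7 - 6 k = -7 - \frac{3}{2} = - \frac{17}{2}$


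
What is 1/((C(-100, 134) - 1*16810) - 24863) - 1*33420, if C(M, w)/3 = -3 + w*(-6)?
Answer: -1473621481/44094 ≈ -33420.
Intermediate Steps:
C(M, w) = -9 - 18*w (C(M, w) = 3*(-3 + w*(-6)) = 3*(-3 - 6*w) = -9 - 18*w)
1/((C(-100, 134) - 1*16810) - 24863) - 1*33420 = 1/(((-9 - 18*134) - 1*16810) - 24863) - 1*33420 = 1/(((-9 - 2412) - 16810) - 24863) - 33420 = 1/((-2421 - 16810) - 24863) - 33420 = 1/(-19231 - 24863) - 33420 = 1/(-44094) - 33420 = -1/44094 - 33420 = -1473621481/44094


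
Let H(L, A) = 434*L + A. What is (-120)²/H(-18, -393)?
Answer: -960/547 ≈ -1.7550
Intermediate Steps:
H(L, A) = A + 434*L
(-120)²/H(-18, -393) = (-120)²/(-393 + 434*(-18)) = 14400/(-393 - 7812) = 14400/(-8205) = 14400*(-1/8205) = -960/547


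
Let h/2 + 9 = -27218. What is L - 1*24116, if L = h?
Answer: -78570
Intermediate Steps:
h = -54454 (h = -18 + 2*(-27218) = -18 - 54436 = -54454)
L = -54454
L - 1*24116 = -54454 - 1*24116 = -54454 - 24116 = -78570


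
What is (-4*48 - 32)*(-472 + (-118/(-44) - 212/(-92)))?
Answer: 26466608/253 ≈ 1.0461e+5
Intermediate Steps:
(-4*48 - 32)*(-472 + (-118/(-44) - 212/(-92))) = (-192 - 32)*(-472 + (-118*(-1/44) - 212*(-1/92))) = -224*(-472 + (59/22 + 53/23)) = -224*(-472 + 2523/506) = -224*(-236309/506) = 26466608/253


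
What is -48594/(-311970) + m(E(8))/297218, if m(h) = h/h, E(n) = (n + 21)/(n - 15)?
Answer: 2407220577/15453849910 ≈ 0.15577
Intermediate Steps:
E(n) = (21 + n)/(-15 + n)
m(h) = 1
-48594/(-311970) + m(E(8))/297218 = -48594/(-311970) + 1/297218 = -48594*(-1/311970) + 1*(1/297218) = 8099/51995 + 1/297218 = 2407220577/15453849910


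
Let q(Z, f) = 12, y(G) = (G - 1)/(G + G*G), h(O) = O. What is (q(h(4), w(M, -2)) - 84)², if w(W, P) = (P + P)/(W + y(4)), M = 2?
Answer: 5184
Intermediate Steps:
y(G) = (-1 + G)/(G + G²)
w(W, P) = 2*P/(3/20 + W) (w(W, P) = (P + P)/(W + (-1 + 4)/(4*(1 + 4))) = (2*P)/(W + (¼)*3/5) = (2*P)/(W + (¼)*(⅕)*3) = (2*P)/(W + 3/20) = (2*P)/(3/20 + W) = 2*P/(3/20 + W))
(q(h(4), w(M, -2)) - 84)² = (12 - 84)² = (-72)² = 5184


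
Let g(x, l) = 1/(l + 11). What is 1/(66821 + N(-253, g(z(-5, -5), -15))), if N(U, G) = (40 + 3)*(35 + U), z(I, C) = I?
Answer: 1/57447 ≈ 1.7407e-5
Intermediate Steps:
g(x, l) = 1/(11 + l)
N(U, G) = 1505 + 43*U (N(U, G) = 43*(35 + U) = 1505 + 43*U)
1/(66821 + N(-253, g(z(-5, -5), -15))) = 1/(66821 + (1505 + 43*(-253))) = 1/(66821 + (1505 - 10879)) = 1/(66821 - 9374) = 1/57447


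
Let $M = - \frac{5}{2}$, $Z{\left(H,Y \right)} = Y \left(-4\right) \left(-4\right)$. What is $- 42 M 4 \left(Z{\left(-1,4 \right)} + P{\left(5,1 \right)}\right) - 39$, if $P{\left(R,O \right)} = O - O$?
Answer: $26841$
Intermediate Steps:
$P{\left(R,O \right)} = 0$
$Z{\left(H,Y \right)} = 16 Y$ ($Z{\left(H,Y \right)} = - 4 Y \left(-4\right) = 16 Y$)
$M = - \frac{5}{2}$ ($M = \left(-5\right) \frac{1}{2} = - \frac{5}{2} \approx -2.5$)
$- 42 M 4 \left(Z{\left(-1,4 \right)} + P{\left(5,1 \right)}\right) - 39 = - 42 \left(- \frac{5 \cdot 4 \left(16 \cdot 4 + 0\right)}{2}\right) - 39 = - 42 \left(- \frac{5 \cdot 4 \left(64 + 0\right)}{2}\right) - 39 = - 42 \left(- \frac{5 \cdot 4 \cdot 64}{2}\right) - 39 = - 42 \left(\left(- \frac{5}{2}\right) 256\right) - 39 = \left(-42\right) \left(-640\right) - 39 = 26880 - 39 = 26841$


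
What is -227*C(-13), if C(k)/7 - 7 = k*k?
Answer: -279664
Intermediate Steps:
C(k) = 49 + 7*k² (C(k) = 49 + 7*(k*k) = 49 + 7*k²)
-227*C(-13) = -227*(49 + 7*(-13)²) = -227*(49 + 7*169) = -227*(49 + 1183) = -227*1232 = -279664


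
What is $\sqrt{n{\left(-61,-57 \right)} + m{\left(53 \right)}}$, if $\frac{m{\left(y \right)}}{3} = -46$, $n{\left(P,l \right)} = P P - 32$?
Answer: $\sqrt{3551} \approx 59.59$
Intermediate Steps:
$n{\left(P,l \right)} = -32 + P^{2}$ ($n{\left(P,l \right)} = P^{2} - 32 = -32 + P^{2}$)
$m{\left(y \right)} = -138$ ($m{\left(y \right)} = 3 \left(-46\right) = -138$)
$\sqrt{n{\left(-61,-57 \right)} + m{\left(53 \right)}} = \sqrt{\left(-32 + \left(-61\right)^{2}\right) - 138} = \sqrt{\left(-32 + 3721\right) - 138} = \sqrt{3689 - 138} = \sqrt{3551}$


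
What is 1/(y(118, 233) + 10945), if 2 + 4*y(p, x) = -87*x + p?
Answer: 4/23625 ≈ 0.00016931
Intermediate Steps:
y(p, x) = -½ - 87*x/4 + p/4 (y(p, x) = -½ + (-87*x + p)/4 = -½ + (p - 87*x)/4 = -½ + (-87*x/4 + p/4) = -½ - 87*x/4 + p/4)
1/(y(118, 233) + 10945) = 1/((-½ - 87/4*233 + (¼)*118) + 10945) = 1/((-½ - 20271/4 + 59/2) + 10945) = 1/(-20155/4 + 10945) = 1/(23625/4) = 4/23625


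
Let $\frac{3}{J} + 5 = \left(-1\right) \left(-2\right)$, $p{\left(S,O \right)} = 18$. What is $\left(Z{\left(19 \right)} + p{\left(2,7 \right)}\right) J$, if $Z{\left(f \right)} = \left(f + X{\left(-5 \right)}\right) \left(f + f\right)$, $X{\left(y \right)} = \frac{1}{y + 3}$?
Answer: $-721$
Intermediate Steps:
$X{\left(y \right)} = \frac{1}{3 + y}$
$Z{\left(f \right)} = 2 f \left(- \frac{1}{2} + f\right)$ ($Z{\left(f \right)} = \left(f + \frac{1}{3 - 5}\right) \left(f + f\right) = \left(f + \frac{1}{-2}\right) 2 f = \left(f - \frac{1}{2}\right) 2 f = \left(- \frac{1}{2} + f\right) 2 f = 2 f \left(- \frac{1}{2} + f\right)$)
$J = -1$ ($J = \frac{3}{-5 - -2} = \frac{3}{-5 + 2} = \frac{3}{-3} = 3 \left(- \frac{1}{3}\right) = -1$)
$\left(Z{\left(19 \right)} + p{\left(2,7 \right)}\right) J = \left(19 \left(-1 + 2 \cdot 19\right) + 18\right) \left(-1\right) = \left(19 \left(-1 + 38\right) + 18\right) \left(-1\right) = \left(19 \cdot 37 + 18\right) \left(-1\right) = \left(703 + 18\right) \left(-1\right) = 721 \left(-1\right) = -721$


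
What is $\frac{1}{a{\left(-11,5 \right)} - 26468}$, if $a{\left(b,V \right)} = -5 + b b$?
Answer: $- \frac{1}{26352} \approx -3.7948 \cdot 10^{-5}$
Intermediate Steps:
$a{\left(b,V \right)} = -5 + b^{2}$
$\frac{1}{a{\left(-11,5 \right)} - 26468} = \frac{1}{\left(-5 + \left(-11\right)^{2}\right) - 26468} = \frac{1}{\left(-5 + 121\right) - 26468} = \frac{1}{116 - 26468} = \frac{1}{-26352} = - \frac{1}{26352}$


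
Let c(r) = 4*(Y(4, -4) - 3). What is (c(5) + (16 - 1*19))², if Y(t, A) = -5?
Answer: 1225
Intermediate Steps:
c(r) = -32 (c(r) = 4*(-5 - 3) = 4*(-8) = -32)
(c(5) + (16 - 1*19))² = (-32 + (16 - 1*19))² = (-32 + (16 - 19))² = (-32 - 3)² = (-35)² = 1225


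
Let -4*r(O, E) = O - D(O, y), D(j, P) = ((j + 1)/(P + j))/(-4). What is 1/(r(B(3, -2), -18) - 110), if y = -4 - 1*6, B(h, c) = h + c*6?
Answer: -76/8191 ≈ -0.0092785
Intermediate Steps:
B(h, c) = h + 6*c
y = -10 (y = -4 - 6 = -10)
D(j, P) = -(1 + j)/(4*(P + j)) (D(j, P) = ((1 + j)/(P + j))*(-¼) = -(1 + j)/(4*(P + j)))
r(O, E) = -O/4 + (-1 - O)/(16*(-10 + O)) (r(O, E) = -(O - (-1 - O)/(4*(-10 + O)))/4 = -O/4 + (-1 - O)/(16*(-10 + O)))
1/(r(B(3, -2), -18) - 110) = 1/((-1 - 4*(3 + 6*(-2))² + 39*(3 + 6*(-2)))/(16*(-10 + (3 + 6*(-2)))) - 110) = 1/((-1 - 4*(3 - 12)² + 39*(3 - 12))/(16*(-10 + (3 - 12))) - 110) = 1/((-1 - 4*(-9)² + 39*(-9))/(16*(-10 - 9)) - 110) = 1/((1/16)*(-1 - 4*81 - 351)/(-19) - 110) = 1/((1/16)*(-1/19)*(-1 - 324 - 351) - 110) = 1/((1/16)*(-1/19)*(-676) - 110) = 1/(169/76 - 110) = 1/(-8191/76) = -76/8191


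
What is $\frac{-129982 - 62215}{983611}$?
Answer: $- \frac{192197}{983611} \approx -0.1954$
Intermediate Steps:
$\frac{-129982 - 62215}{983611} = \left(-129982 - 62215\right) \frac{1}{983611} = \left(-192197\right) \frac{1}{983611} = - \frac{192197}{983611}$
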